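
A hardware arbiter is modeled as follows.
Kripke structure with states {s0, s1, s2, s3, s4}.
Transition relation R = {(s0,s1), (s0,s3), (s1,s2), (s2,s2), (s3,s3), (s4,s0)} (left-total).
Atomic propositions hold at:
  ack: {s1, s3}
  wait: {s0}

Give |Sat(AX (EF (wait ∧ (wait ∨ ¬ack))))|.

Sat(¬ack) = {s0, s2, s4}
Sat(wait ∨ ¬ack) = {s0, s2, s4}
Sat(wait ∧ (wait ∨ ¬ack)) = {s0}
EF (wait ∧ (wait ∨ ¬ack)): least fixpoint, start Z0 = {s0}, add states with some successor in Z. Z1 = {s0, s4}; fixed.
Sat(EF (wait ∧ (wait ∨ ¬ack))) = {s0, s4}
Sat(AX (EF (wait ∧ (wait ∨ ¬ack)))) = {s : every successor in {s0, s4}} = {s4}
|Sat(AX (EF (wait ∧ (wait ∨ ¬ack))))| = |{s4}| = 1.

1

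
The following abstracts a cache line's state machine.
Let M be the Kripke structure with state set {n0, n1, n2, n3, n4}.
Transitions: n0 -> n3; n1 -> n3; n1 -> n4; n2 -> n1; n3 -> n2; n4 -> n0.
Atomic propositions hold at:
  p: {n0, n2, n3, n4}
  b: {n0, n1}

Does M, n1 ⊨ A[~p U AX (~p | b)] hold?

Sat(~p) = {n1}
Sat(~p | b) = {n0, n1}
Sat(AX (~p | b)) = {s : every successor in {n0, n1}} = {n2, n4}
A[~p U AX (~p | b)]: least fixpoint, start Z0 = Sat(AX (~p | b)) = {n2, n4}, add states in Sat(~p) with every successor in Z. Already a fixed point.
Sat(A[~p U AX (~p | b)]) = {n2, n4}
n1 ∉ Sat(A[~p U AX (~p | b)]) = {n2, n4}, so the formula does not hold at n1.

No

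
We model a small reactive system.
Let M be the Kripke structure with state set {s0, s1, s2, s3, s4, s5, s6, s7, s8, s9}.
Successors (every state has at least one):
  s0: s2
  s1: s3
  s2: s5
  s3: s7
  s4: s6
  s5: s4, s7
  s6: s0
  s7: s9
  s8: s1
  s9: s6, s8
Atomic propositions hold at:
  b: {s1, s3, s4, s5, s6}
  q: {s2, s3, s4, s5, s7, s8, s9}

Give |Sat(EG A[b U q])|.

A[b U q]: least fixpoint, start Z0 = Sat(q) = {s2, s3, s4, s5, s7, s8, s9}, add states in Sat(b) with every successor in Z. Z1 = {s1, s2, s3, s4, s5, s7, s8, s9}; fixed.
Sat(A[b U q]) = {s1, s2, s3, s4, s5, s7, s8, s9}
EG A[b U q]: greatest fixpoint, start Z0 = {s1, s2, s3, s4, s5, s7, s8, s9}, keep only states in Sat with some successor in Z. Z1 = {s1, s2, s3, s5, s7, s8, s9}; fixed.
Sat(EG A[b U q]) = {s1, s2, s3, s5, s7, s8, s9}
|Sat(EG A[b U q])| = |{s1, s2, s3, s5, s7, s8, s9}| = 7.

7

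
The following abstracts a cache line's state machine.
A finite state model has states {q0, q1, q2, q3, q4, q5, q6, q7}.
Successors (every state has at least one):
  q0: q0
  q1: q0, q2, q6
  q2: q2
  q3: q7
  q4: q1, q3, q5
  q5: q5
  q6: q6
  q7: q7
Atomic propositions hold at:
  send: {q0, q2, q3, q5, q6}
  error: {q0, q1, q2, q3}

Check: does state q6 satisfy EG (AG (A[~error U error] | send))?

Yes

Sat(~error) = {q4, q5, q6, q7}
A[~error U error]: least fixpoint, start Z0 = Sat(error) = {q0, q1, q2, q3}, add states in Sat(~error) with every successor in Z. Already a fixed point.
Sat(A[~error U error]) = {q0, q1, q2, q3}
Sat(A[~error U error] | send) = {q0, q1, q2, q3, q5, q6}
AG (A[~error U error] | send): greatest fixpoint, start Z0 = {q0, q1, q2, q3, q5, q6}, keep only states in Sat with every successor in Z. Z1 = {q0, q1, q2, q5, q6}; fixed.
Sat(AG (A[~error U error] | send)) = {q0, q1, q2, q5, q6}
EG (AG (A[~error U error] | send)): greatest fixpoint, start Z0 = {q0, q1, q2, q5, q6}, keep only states in Sat with some successor in Z. Already a fixed point.
Sat(EG (AG (A[~error U error] | send))) = {q0, q1, q2, q5, q6}
q6 ∈ Sat(EG (AG (A[~error U error] | send))) = {q0, q1, q2, q5, q6}, so the formula holds at q6.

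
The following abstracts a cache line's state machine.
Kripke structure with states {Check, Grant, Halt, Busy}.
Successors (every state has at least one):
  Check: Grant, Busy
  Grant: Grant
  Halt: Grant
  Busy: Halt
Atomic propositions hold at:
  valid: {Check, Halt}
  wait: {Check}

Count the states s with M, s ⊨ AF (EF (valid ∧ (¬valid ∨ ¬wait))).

Sat(¬valid) = {Grant, Busy}
Sat(¬wait) = {Grant, Halt, Busy}
Sat(¬valid ∨ ¬wait) = {Grant, Halt, Busy}
Sat(valid ∧ (¬valid ∨ ¬wait)) = {Halt}
EF (valid ∧ (¬valid ∨ ¬wait)): least fixpoint, start Z0 = {Halt}, add states with some successor in Z. Z1 = {Halt, Busy}; Z2 = {Check, Halt, Busy}; fixed.
Sat(EF (valid ∧ (¬valid ∨ ¬wait))) = {Check, Halt, Busy}
AF (EF (valid ∧ (¬valid ∨ ¬wait))): least fixpoint, start Z0 = {Check, Halt, Busy}, add states with every successor in Z. Already a fixed point.
Sat(AF (EF (valid ∧ (¬valid ∨ ¬wait)))) = {Check, Halt, Busy}
|Sat(AF (EF (valid ∧ (¬valid ∨ ¬wait))))| = |{Check, Halt, Busy}| = 3.

3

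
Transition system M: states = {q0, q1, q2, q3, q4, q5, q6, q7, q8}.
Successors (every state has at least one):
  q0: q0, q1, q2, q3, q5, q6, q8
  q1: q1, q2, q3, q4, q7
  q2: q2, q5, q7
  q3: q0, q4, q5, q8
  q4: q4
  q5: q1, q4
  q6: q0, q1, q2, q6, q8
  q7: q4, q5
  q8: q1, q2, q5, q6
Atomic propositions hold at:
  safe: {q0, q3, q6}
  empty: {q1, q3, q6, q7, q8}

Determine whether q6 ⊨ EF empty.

EF empty: least fixpoint, start Z0 = {q1, q3, q6, q7, q8}, add states with some successor in Z. Z1 = {q0, q1, q2, q3, q5, q6, q7, q8}; fixed.
Sat(EF empty) = {q0, q1, q2, q3, q5, q6, q7, q8}
q6 ∈ Sat(EF empty) = {q0, q1, q2, q3, q5, q6, q7, q8}, so the formula holds at q6.

Yes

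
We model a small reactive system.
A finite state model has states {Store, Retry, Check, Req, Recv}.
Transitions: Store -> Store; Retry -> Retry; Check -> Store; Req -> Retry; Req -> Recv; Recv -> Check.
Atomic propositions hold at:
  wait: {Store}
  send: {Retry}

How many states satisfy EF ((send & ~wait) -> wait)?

4

Sat(~wait) = {Retry, Check, Req, Recv}
Sat(send & ~wait) = {Retry}
Sat((send & ~wait) -> wait) = {Store, Check, Req, Recv}
EF ((send & ~wait) -> wait): least fixpoint, start Z0 = {Store, Check, Req, Recv}, add states with some successor in Z. Already a fixed point.
Sat(EF ((send & ~wait) -> wait)) = {Store, Check, Req, Recv}
|Sat(EF ((send & ~wait) -> wait))| = |{Store, Check, Req, Recv}| = 4.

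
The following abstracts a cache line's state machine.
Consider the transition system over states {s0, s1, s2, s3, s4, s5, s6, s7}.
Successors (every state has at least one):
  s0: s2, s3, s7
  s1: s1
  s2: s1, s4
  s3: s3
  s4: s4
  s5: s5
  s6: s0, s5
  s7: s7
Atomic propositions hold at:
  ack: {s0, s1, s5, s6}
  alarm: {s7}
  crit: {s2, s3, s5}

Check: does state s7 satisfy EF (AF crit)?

AF crit: least fixpoint, start Z0 = {s2, s3, s5}, add states with every successor in Z. Already a fixed point.
Sat(AF crit) = {s2, s3, s5}
EF (AF crit): least fixpoint, start Z0 = {s2, s3, s5}, add states with some successor in Z. Z1 = {s0, s2, s3, s5, s6}; fixed.
Sat(EF (AF crit)) = {s0, s2, s3, s5, s6}
s7 ∉ Sat(EF (AF crit)) = {s0, s2, s3, s5, s6}, so the formula does not hold at s7.

No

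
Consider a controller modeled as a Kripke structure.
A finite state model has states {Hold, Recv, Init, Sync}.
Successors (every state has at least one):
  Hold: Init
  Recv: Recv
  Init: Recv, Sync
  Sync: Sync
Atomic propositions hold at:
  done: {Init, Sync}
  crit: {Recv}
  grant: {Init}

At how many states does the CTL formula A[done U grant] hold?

1

A[done U grant]: least fixpoint, start Z0 = Sat(grant) = {Init}, add states in Sat(done) with every successor in Z. Already a fixed point.
Sat(A[done U grant]) = {Init}
|Sat(A[done U grant])| = |{Init}| = 1.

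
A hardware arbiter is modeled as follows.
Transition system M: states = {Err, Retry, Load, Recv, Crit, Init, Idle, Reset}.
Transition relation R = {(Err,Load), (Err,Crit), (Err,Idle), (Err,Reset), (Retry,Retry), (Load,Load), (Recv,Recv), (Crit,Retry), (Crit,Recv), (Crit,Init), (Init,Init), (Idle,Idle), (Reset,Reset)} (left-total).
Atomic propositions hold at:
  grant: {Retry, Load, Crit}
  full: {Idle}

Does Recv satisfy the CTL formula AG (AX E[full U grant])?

No

E[full U grant]: least fixpoint, start Z0 = Sat(grant) = {Retry, Load, Crit}, add states in Sat(full) with some successor in Z. Already a fixed point.
Sat(E[full U grant]) = {Retry, Load, Crit}
Sat(AX E[full U grant]) = {s : every successor in {Retry, Load, Crit}} = {Retry, Load}
AG (AX E[full U grant]): greatest fixpoint, start Z0 = {Retry, Load}, keep only states in Sat with every successor in Z. Already a fixed point.
Sat(AG (AX E[full U grant])) = {Retry, Load}
Recv ∉ Sat(AG (AX E[full U grant])) = {Retry, Load}, so the formula does not hold at Recv.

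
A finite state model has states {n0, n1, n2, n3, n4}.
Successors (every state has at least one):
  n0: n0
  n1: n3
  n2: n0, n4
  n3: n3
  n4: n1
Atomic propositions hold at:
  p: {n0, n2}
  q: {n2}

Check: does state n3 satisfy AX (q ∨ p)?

No

Sat(q ∨ p) = {n0, n2}
Sat(AX (q ∨ p)) = {s : every successor in {n0, n2}} = {n0}
n3 ∉ Sat(AX (q ∨ p)) = {n0}, so the formula does not hold at n3.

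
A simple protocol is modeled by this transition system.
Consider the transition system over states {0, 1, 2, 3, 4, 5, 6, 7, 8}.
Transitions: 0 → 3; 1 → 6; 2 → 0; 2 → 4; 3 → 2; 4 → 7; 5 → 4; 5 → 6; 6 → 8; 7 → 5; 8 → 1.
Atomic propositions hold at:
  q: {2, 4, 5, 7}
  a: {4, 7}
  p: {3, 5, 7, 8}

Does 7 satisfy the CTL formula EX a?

Sat(EX a) = {s : some successor in {4, 7}} = {2, 4, 5}
7 ∉ Sat(EX a) = {2, 4, 5}, so the formula does not hold at 7.

No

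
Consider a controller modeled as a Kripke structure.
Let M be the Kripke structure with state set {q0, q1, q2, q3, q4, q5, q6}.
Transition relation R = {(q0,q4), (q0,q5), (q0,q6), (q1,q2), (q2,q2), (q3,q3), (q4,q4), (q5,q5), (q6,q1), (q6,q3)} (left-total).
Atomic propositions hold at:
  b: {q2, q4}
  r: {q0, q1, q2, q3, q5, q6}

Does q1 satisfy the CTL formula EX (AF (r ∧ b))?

Yes

Sat(r ∧ b) = {q2}
AF (r ∧ b): least fixpoint, start Z0 = {q2}, add states with every successor in Z. Z1 = {q1, q2}; fixed.
Sat(AF (r ∧ b)) = {q1, q2}
Sat(EX (AF (r ∧ b))) = {s : some successor in {q1, q2}} = {q1, q2, q6}
q1 ∈ Sat(EX (AF (r ∧ b))) = {q1, q2, q6}, so the formula holds at q1.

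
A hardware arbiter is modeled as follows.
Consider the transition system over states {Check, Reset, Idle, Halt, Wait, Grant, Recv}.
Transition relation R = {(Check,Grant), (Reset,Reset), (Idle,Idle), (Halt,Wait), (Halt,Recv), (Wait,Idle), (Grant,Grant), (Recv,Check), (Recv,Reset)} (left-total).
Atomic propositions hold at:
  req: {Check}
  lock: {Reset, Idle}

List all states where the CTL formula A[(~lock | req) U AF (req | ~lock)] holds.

Sat(~lock) = {Check, Halt, Wait, Grant, Recv}
Sat(~lock | req) = {Check, Halt, Wait, Grant, Recv}
Sat(req | ~lock) = {Check, Halt, Wait, Grant, Recv}
AF (req | ~lock): least fixpoint, start Z0 = {Check, Halt, Wait, Grant, Recv}, add states with every successor in Z. Already a fixed point.
Sat(AF (req | ~lock)) = {Check, Halt, Wait, Grant, Recv}
A[(~lock | req) U AF (req | ~lock)]: least fixpoint, start Z0 = Sat(AF (req | ~lock)) = {Check, Halt, Wait, Grant, Recv}, add states in Sat(~lock | req) with every successor in Z. Already a fixed point.
Sat(A[(~lock | req) U AF (req | ~lock)]) = {Check, Halt, Wait, Grant, Recv}

{Check, Halt, Wait, Grant, Recv}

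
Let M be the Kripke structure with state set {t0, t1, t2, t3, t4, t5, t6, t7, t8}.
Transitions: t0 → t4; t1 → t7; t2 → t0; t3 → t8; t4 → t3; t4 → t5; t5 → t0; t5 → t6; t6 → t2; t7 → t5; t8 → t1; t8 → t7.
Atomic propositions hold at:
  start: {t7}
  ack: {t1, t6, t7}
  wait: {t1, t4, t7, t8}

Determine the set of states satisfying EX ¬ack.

Sat(¬ack) = {t0, t2, t3, t4, t5, t8}
Sat(EX ¬ack) = {s : some successor in {t0, t2, t3, t4, t5, t8}} = {t0, t2, t3, t4, t5, t6, t7}

{t0, t2, t3, t4, t5, t6, t7}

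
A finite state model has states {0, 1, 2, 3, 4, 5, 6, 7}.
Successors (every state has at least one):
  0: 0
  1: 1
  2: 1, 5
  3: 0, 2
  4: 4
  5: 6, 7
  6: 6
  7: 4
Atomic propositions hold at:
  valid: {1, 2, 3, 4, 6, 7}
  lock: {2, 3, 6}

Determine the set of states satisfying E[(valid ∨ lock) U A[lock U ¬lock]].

Sat(valid ∨ lock) = {1, 2, 3, 4, 6, 7}
Sat(¬lock) = {0, 1, 4, 5, 7}
A[lock U ¬lock]: least fixpoint, start Z0 = Sat(¬lock) = {0, 1, 4, 5, 7}, add states in Sat(lock) with every successor in Z. Z1 = {0, 1, 2, 4, 5, 7}; Z2 = {0, 1, 2, 3, 4, 5, 7}; fixed.
Sat(A[lock U ¬lock]) = {0, 1, 2, 3, 4, 5, 7}
E[(valid ∨ lock) U A[lock U ¬lock]]: least fixpoint, start Z0 = Sat(A[lock U ¬lock]) = {0, 1, 2, 3, 4, 5, 7}, add states in Sat(valid ∨ lock) with some successor in Z. Already a fixed point.
Sat(E[(valid ∨ lock) U A[lock U ¬lock]]) = {0, 1, 2, 3, 4, 5, 7}

{0, 1, 2, 3, 4, 5, 7}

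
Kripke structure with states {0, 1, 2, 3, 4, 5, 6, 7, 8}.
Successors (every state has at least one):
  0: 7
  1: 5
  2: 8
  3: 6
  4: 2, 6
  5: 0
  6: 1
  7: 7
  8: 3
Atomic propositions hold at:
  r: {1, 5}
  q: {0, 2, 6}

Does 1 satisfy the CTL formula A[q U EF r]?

Yes

EF r: least fixpoint, start Z0 = {1, 5}, add states with some successor in Z. Z1 = {1, 5, 6}; Z2 = {1, 3, 4, 5, 6}; Z3 = {1, 3, 4, 5, 6, 8}; Z4 = {1, 2, 3, 4, 5, 6, 8}; fixed.
Sat(EF r) = {1, 2, 3, 4, 5, 6, 8}
A[q U EF r]: least fixpoint, start Z0 = Sat(EF r) = {1, 2, 3, 4, 5, 6, 8}, add states in Sat(q) with every successor in Z. Already a fixed point.
Sat(A[q U EF r]) = {1, 2, 3, 4, 5, 6, 8}
1 ∈ Sat(A[q U EF r]) = {1, 2, 3, 4, 5, 6, 8}, so the formula holds at 1.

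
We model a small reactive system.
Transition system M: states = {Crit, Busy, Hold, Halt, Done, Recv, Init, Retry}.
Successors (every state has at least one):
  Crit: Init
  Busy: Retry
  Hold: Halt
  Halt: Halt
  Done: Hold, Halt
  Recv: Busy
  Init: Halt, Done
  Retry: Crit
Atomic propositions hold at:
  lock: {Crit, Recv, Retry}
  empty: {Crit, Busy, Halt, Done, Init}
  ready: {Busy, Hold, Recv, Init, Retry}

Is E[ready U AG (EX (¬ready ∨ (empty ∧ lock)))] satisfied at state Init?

Yes

Sat(¬ready) = {Crit, Halt, Done}
Sat(empty ∧ lock) = {Crit}
Sat(¬ready ∨ (empty ∧ lock)) = {Crit, Halt, Done}
Sat(EX (¬ready ∨ (empty ∧ lock))) = {s : some successor in {Crit, Halt, Done}} = {Hold, Halt, Done, Init, Retry}
AG (EX (¬ready ∨ (empty ∧ lock))): greatest fixpoint, start Z0 = {Hold, Halt, Done, Init, Retry}, keep only states in Sat with every successor in Z. Z1 = {Hold, Halt, Done, Init}; fixed.
Sat(AG (EX (¬ready ∨ (empty ∧ lock)))) = {Hold, Halt, Done, Init}
E[ready U AG (EX (¬ready ∨ (empty ∧ lock)))]: least fixpoint, start Z0 = Sat(AG (EX (¬ready ∨ (empty ∧ lock)))) = {Hold, Halt, Done, Init}, add states in Sat(ready) with some successor in Z. Already a fixed point.
Sat(E[ready U AG (EX (¬ready ∨ (empty ∧ lock)))]) = {Hold, Halt, Done, Init}
Init ∈ Sat(E[ready U AG (EX (¬ready ∨ (empty ∧ lock)))]) = {Hold, Halt, Done, Init}, so the formula holds at Init.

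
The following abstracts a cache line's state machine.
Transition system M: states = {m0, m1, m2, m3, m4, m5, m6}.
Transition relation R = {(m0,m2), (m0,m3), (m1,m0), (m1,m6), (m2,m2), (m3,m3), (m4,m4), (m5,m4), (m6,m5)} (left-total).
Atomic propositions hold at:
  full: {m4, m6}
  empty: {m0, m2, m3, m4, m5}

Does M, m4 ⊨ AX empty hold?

Yes

Sat(AX empty) = {s : every successor in {m0, m2, m3, m4, m5}} = {m0, m2, m3, m4, m5, m6}
m4 ∈ Sat(AX empty) = {m0, m2, m3, m4, m5, m6}, so the formula holds at m4.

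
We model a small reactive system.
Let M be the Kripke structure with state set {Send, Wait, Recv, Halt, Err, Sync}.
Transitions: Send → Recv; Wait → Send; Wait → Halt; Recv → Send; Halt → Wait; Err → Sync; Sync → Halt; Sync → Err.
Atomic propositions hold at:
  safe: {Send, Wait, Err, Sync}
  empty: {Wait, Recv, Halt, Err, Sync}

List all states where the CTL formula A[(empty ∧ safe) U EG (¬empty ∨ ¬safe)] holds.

Sat(empty ∧ safe) = {Wait, Err, Sync}
Sat(¬empty) = {Send}
Sat(¬safe) = {Recv, Halt}
Sat(¬empty ∨ ¬safe) = {Send, Recv, Halt}
EG (¬empty ∨ ¬safe): greatest fixpoint, start Z0 = {Send, Recv, Halt}, keep only states in Sat with some successor in Z. Z1 = {Send, Recv}; fixed.
Sat(EG (¬empty ∨ ¬safe)) = {Send, Recv}
A[(empty ∧ safe) U EG (¬empty ∨ ¬safe)]: least fixpoint, start Z0 = Sat(EG (¬empty ∨ ¬safe)) = {Send, Recv}, add states in Sat(empty ∧ safe) with every successor in Z. Already a fixed point.
Sat(A[(empty ∧ safe) U EG (¬empty ∨ ¬safe)]) = {Send, Recv}

{Send, Recv}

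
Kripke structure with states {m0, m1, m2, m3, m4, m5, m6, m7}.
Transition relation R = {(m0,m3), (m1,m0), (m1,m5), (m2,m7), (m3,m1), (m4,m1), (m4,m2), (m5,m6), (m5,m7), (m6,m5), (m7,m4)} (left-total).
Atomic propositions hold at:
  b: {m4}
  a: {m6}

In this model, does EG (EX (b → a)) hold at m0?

Yes

Sat(b → a) = {m0, m1, m2, m3, m5, m6, m7}
Sat(EX (b → a)) = {s : some successor in {m0, m1, m2, m3, m5, m6, m7}} = {m0, m1, m2, m3, m4, m5, m6}
EG (EX (b → a)): greatest fixpoint, start Z0 = {m0, m1, m2, m3, m4, m5, m6}, keep only states in Sat with some successor in Z. Z1 = {m0, m1, m3, m4, m5, m6}; fixed.
Sat(EG (EX (b → a))) = {m0, m1, m3, m4, m5, m6}
m0 ∈ Sat(EG (EX (b → a))) = {m0, m1, m3, m4, m5, m6}, so the formula holds at m0.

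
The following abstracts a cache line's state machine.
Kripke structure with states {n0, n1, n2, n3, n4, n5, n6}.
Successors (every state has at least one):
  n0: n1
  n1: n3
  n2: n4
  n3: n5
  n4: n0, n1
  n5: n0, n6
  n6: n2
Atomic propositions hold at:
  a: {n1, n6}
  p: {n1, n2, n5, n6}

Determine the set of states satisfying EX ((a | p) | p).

Sat(a | p) = {n1, n2, n5, n6}
Sat((a | p) | p) = {n1, n2, n5, n6}
Sat(EX ((a | p) | p)) = {s : some successor in {n1, n2, n5, n6}} = {n0, n3, n4, n5, n6}

{n0, n3, n4, n5, n6}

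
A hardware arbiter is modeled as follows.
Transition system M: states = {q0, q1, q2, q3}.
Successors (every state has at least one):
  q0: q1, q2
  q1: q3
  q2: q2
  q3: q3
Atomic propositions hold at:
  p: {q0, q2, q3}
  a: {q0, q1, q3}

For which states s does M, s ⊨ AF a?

AF a: least fixpoint, start Z0 = {q0, q1, q3}, add states with every successor in Z. Already a fixed point.
Sat(AF a) = {q0, q1, q3}

{q0, q1, q3}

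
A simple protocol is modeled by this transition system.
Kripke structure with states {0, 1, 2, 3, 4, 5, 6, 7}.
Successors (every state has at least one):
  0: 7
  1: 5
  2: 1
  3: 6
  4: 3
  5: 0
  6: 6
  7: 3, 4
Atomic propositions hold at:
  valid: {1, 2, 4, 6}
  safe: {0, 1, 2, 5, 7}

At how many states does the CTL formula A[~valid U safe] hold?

5

Sat(~valid) = {0, 3, 5, 7}
A[~valid U safe]: least fixpoint, start Z0 = Sat(safe) = {0, 1, 2, 5, 7}, add states in Sat(~valid) with every successor in Z. Already a fixed point.
Sat(A[~valid U safe]) = {0, 1, 2, 5, 7}
|Sat(A[~valid U safe])| = |{0, 1, 2, 5, 7}| = 5.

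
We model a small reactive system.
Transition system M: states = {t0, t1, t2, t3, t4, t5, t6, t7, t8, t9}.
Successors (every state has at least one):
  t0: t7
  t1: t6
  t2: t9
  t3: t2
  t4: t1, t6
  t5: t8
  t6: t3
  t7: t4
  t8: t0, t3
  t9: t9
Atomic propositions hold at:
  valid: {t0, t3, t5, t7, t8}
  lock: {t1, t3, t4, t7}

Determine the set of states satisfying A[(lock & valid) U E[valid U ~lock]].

Sat(lock & valid) = {t3, t7}
Sat(~lock) = {t0, t2, t5, t6, t8, t9}
E[valid U ~lock]: least fixpoint, start Z0 = Sat(~lock) = {t0, t2, t5, t6, t8, t9}, add states in Sat(valid) with some successor in Z. Z1 = {t0, t2, t3, t5, t6, t8, t9}; fixed.
Sat(E[valid U ~lock]) = {t0, t2, t3, t5, t6, t8, t9}
A[(lock & valid) U E[valid U ~lock]]: least fixpoint, start Z0 = Sat(E[valid U ~lock]) = {t0, t2, t3, t5, t6, t8, t9}, add states in Sat(lock & valid) with every successor in Z. Already a fixed point.
Sat(A[(lock & valid) U E[valid U ~lock]]) = {t0, t2, t3, t5, t6, t8, t9}

{t0, t2, t3, t5, t6, t8, t9}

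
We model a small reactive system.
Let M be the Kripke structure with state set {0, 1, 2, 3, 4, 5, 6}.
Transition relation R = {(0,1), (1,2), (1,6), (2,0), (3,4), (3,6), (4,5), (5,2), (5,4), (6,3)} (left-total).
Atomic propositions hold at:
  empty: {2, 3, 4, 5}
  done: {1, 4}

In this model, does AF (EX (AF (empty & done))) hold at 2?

Sat(empty & done) = {4}
AF (empty & done): least fixpoint, start Z0 = {4}, add states with every successor in Z. Already a fixed point.
Sat(AF (empty & done)) = {4}
Sat(EX (AF (empty & done))) = {s : some successor in {4}} = {3, 5}
AF (EX (AF (empty & done))): least fixpoint, start Z0 = {3, 5}, add states with every successor in Z. Z1 = {3, 4, 5, 6}; fixed.
Sat(AF (EX (AF (empty & done)))) = {3, 4, 5, 6}
2 ∉ Sat(AF (EX (AF (empty & done)))) = {3, 4, 5, 6}, so the formula does not hold at 2.

No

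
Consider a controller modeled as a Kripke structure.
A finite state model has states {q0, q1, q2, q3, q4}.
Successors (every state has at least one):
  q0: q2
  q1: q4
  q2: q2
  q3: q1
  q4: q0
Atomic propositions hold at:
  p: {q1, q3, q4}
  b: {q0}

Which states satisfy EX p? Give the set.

{q1, q3}

Sat(EX p) = {s : some successor in {q1, q3, q4}} = {q1, q3}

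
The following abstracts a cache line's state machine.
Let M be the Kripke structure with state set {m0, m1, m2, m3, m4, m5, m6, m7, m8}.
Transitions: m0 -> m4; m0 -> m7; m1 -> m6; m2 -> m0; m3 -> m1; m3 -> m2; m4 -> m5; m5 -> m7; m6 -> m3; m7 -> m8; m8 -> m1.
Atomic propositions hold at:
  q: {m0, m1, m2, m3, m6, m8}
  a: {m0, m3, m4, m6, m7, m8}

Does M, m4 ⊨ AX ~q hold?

Yes

Sat(~q) = {m4, m5, m7}
Sat(AX ~q) = {s : every successor in {m4, m5, m7}} = {m0, m4, m5}
m4 ∈ Sat(AX ~q) = {m0, m4, m5}, so the formula holds at m4.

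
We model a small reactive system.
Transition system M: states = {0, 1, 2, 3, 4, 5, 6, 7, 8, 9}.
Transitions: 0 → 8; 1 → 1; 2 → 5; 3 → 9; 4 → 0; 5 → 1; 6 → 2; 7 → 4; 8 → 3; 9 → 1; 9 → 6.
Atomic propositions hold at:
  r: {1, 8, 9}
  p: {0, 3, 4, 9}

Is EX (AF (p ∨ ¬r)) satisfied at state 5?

Sat(¬r) = {0, 2, 3, 4, 5, 6, 7}
Sat(p ∨ ¬r) = {0, 2, 3, 4, 5, 6, 7, 9}
AF (p ∨ ¬r): least fixpoint, start Z0 = {0, 2, 3, 4, 5, 6, 7, 9}, add states with every successor in Z. Z1 = {0, 2, 3, 4, 5, 6, 7, 8, 9}; fixed.
Sat(AF (p ∨ ¬r)) = {0, 2, 3, 4, 5, 6, 7, 8, 9}
Sat(EX (AF (p ∨ ¬r))) = {s : some successor in {0, 2, 3, 4, 5, 6, 7, 8, 9}} = {0, 2, 3, 4, 6, 7, 8, 9}
5 ∉ Sat(EX (AF (p ∨ ¬r))) = {0, 2, 3, 4, 6, 7, 8, 9}, so the formula does not hold at 5.

No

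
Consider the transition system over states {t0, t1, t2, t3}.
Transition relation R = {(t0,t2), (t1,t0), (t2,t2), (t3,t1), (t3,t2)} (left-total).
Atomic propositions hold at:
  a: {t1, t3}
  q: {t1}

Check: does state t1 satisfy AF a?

AF a: least fixpoint, start Z0 = {t1, t3}, add states with every successor in Z. Already a fixed point.
Sat(AF a) = {t1, t3}
t1 ∈ Sat(AF a) = {t1, t3}, so the formula holds at t1.

Yes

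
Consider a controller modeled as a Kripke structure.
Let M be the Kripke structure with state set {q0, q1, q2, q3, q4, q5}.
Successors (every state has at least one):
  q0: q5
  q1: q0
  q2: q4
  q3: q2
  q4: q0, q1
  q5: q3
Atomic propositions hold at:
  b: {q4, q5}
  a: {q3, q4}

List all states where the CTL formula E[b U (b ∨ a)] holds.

Sat(b ∨ a) = {q3, q4, q5}
E[b U (b ∨ a)]: least fixpoint, start Z0 = Sat((b ∨ a)) = {q3, q4, q5}, add states in Sat(b) with some successor in Z. Already a fixed point.
Sat(E[b U (b ∨ a)]) = {q3, q4, q5}

{q3, q4, q5}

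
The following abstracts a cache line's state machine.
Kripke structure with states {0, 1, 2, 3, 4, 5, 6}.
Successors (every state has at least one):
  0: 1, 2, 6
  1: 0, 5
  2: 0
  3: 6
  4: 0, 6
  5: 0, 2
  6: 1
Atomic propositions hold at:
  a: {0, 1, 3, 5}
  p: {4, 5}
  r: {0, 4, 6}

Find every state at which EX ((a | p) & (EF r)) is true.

Sat(a | p) = {0, 1, 3, 4, 5}
EF r: least fixpoint, start Z0 = {0, 4, 6}, add states with some successor in Z. Z1 = {0, 1, 2, 3, 4, 5, 6}; fixed.
Sat(EF r) = {0, 1, 2, 3, 4, 5, 6}
Sat((a | p) & (EF r)) = {0, 1, 3, 4, 5}
Sat(EX ((a | p) & (EF r))) = {s : some successor in {0, 1, 3, 4, 5}} = {0, 1, 2, 4, 5, 6}

{0, 1, 2, 4, 5, 6}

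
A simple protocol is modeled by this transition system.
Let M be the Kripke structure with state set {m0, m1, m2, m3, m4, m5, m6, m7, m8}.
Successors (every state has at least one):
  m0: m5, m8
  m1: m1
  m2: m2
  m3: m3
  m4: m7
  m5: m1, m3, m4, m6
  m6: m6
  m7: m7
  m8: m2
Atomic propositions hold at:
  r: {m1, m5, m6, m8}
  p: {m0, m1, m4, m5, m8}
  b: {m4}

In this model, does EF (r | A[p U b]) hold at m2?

A[p U b]: least fixpoint, start Z0 = Sat(b) = {m4}, add states in Sat(p) with every successor in Z. Already a fixed point.
Sat(A[p U b]) = {m4}
Sat(r | A[p U b]) = {m1, m4, m5, m6, m8}
EF (r | A[p U b]): least fixpoint, start Z0 = {m1, m4, m5, m6, m8}, add states with some successor in Z. Z1 = {m0, m1, m4, m5, m6, m8}; fixed.
Sat(EF (r | A[p U b])) = {m0, m1, m4, m5, m6, m8}
m2 ∉ Sat(EF (r | A[p U b])) = {m0, m1, m4, m5, m6, m8}, so the formula does not hold at m2.

No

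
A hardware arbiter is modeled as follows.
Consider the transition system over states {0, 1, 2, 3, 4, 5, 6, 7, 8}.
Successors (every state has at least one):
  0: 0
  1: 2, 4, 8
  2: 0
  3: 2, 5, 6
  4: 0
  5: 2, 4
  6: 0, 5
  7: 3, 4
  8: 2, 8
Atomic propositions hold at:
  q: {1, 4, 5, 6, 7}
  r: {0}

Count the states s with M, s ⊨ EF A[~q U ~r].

8

Sat(~q) = {0, 2, 3, 8}
Sat(~r) = {1, 2, 3, 4, 5, 6, 7, 8}
A[~q U ~r]: least fixpoint, start Z0 = Sat(~r) = {1, 2, 3, 4, 5, 6, 7, 8}, add states in Sat(~q) with every successor in Z. Already a fixed point.
Sat(A[~q U ~r]) = {1, 2, 3, 4, 5, 6, 7, 8}
EF A[~q U ~r]: least fixpoint, start Z0 = {1, 2, 3, 4, 5, 6, 7, 8}, add states with some successor in Z. Already a fixed point.
Sat(EF A[~q U ~r]) = {1, 2, 3, 4, 5, 6, 7, 8}
|Sat(EF A[~q U ~r])| = |{1, 2, 3, 4, 5, 6, 7, 8}| = 8.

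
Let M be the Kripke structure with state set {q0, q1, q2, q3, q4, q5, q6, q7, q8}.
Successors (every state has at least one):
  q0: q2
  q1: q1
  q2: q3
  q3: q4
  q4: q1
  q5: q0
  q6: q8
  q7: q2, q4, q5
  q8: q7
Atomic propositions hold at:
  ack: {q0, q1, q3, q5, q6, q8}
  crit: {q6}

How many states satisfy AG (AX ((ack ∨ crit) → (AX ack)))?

3

Sat(ack ∨ crit) = {q0, q1, q3, q5, q6, q8}
Sat(AX ack) = {s : every successor in {q0, q1, q3, q5, q6, q8}} = {q1, q2, q4, q5, q6}
Sat((ack ∨ crit) → (AX ack)) = {q1, q2, q4, q5, q6, q7}
Sat(AX ((ack ∨ crit) → (AX ack))) = {s : every successor in {q1, q2, q4, q5, q6, q7}} = {q0, q1, q3, q4, q7, q8}
AG (AX ((ack ∨ crit) → (AX ack))): greatest fixpoint, start Z0 = {q0, q1, q3, q4, q7, q8}, keep only states in Sat with every successor in Z. Z1 = {q1, q3, q4, q8}; Z2 = {q1, q3, q4}; fixed.
Sat(AG (AX ((ack ∨ crit) → (AX ack)))) = {q1, q3, q4}
|Sat(AG (AX ((ack ∨ crit) → (AX ack))))| = |{q1, q3, q4}| = 3.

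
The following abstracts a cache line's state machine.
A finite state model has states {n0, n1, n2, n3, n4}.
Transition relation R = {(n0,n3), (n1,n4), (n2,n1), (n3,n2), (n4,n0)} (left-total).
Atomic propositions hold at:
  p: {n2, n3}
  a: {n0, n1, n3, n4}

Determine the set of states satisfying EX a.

Sat(EX a) = {s : some successor in {n0, n1, n3, n4}} = {n0, n1, n2, n4}

{n0, n1, n2, n4}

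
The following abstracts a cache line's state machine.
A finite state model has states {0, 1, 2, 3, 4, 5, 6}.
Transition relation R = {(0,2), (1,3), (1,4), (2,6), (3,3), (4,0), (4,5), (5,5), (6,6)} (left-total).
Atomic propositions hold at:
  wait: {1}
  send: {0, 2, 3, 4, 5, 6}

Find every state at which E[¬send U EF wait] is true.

Sat(¬send) = {1}
EF wait: least fixpoint, start Z0 = {1}, add states with some successor in Z. Already a fixed point.
Sat(EF wait) = {1}
E[¬send U EF wait]: least fixpoint, start Z0 = Sat(EF wait) = {1}, add states in Sat(¬send) with some successor in Z. Already a fixed point.
Sat(E[¬send U EF wait]) = {1}

{1}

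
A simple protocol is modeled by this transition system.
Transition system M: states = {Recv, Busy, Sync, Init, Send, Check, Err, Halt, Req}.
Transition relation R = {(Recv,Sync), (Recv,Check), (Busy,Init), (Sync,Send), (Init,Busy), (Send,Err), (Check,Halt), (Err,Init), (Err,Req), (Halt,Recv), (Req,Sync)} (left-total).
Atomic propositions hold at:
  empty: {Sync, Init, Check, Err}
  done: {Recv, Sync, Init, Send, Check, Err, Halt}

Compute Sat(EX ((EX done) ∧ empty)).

Sat(EX done) = {s : some successor in {Recv, Sync, Init, Send, Check, Err, Halt}} = {Recv, Busy, Sync, Send, Check, Err, Halt, Req}
Sat((EX done) ∧ empty) = {Sync, Check, Err}
Sat(EX ((EX done) ∧ empty)) = {s : some successor in {Sync, Check, Err}} = {Recv, Send, Req}

{Recv, Send, Req}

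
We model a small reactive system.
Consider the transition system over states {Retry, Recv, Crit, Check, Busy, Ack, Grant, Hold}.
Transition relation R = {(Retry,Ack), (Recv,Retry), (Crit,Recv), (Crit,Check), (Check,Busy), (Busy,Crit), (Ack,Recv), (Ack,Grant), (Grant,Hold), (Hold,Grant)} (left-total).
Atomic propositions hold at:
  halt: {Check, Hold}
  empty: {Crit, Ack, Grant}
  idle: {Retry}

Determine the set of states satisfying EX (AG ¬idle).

Sat(¬idle) = {Recv, Crit, Check, Busy, Ack, Grant, Hold}
AG ¬idle: greatest fixpoint, start Z0 = {Recv, Crit, Check, Busy, Ack, Grant, Hold}, keep only states in Sat with every successor in Z. Z1 = {Crit, Check, Busy, Ack, Grant, Hold}; Z2 = {Check, Busy, Grant, Hold}; Z3 = {Check, Grant, Hold}; Z4 = {Grant, Hold}; fixed.
Sat(AG ¬idle) = {Grant, Hold}
Sat(EX (AG ¬idle)) = {s : some successor in {Grant, Hold}} = {Ack, Grant, Hold}

{Ack, Grant, Hold}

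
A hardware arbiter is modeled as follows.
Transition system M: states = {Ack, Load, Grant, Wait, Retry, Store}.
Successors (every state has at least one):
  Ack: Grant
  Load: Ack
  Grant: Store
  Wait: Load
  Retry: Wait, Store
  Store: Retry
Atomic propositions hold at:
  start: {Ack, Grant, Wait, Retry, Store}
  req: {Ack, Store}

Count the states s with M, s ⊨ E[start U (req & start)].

4

Sat(req & start) = {Ack, Store}
E[start U (req & start)]: least fixpoint, start Z0 = Sat((req & start)) = {Ack, Store}, add states in Sat(start) with some successor in Z. Z1 = {Ack, Grant, Retry, Store}; fixed.
Sat(E[start U (req & start)]) = {Ack, Grant, Retry, Store}
|Sat(E[start U (req & start)])| = |{Ack, Grant, Retry, Store}| = 4.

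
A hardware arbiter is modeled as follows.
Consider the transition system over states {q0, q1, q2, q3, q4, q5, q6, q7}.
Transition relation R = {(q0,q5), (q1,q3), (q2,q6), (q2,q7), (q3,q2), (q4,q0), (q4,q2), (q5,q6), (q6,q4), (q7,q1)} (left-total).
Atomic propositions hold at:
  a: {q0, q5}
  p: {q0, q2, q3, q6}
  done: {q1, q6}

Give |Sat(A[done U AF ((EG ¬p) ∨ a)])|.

Sat(¬p) = {q1, q4, q5, q7}
EG ¬p: greatest fixpoint, start Z0 = {q1, q4, q5, q7}, keep only states in Sat with some successor in Z. Z1 = {q7}; Z2 = ∅; fixed.
Sat(EG ¬p) = ∅
Sat((EG ¬p) ∨ a) = {q0, q5}
AF ((EG ¬p) ∨ a): least fixpoint, start Z0 = {q0, q5}, add states with every successor in Z. Already a fixed point.
Sat(AF ((EG ¬p) ∨ a)) = {q0, q5}
A[done U AF ((EG ¬p) ∨ a)]: least fixpoint, start Z0 = Sat(AF ((EG ¬p) ∨ a)) = {q0, q5}, add states in Sat(done) with every successor in Z. Already a fixed point.
Sat(A[done U AF ((EG ¬p) ∨ a)]) = {q0, q5}
|Sat(A[done U AF ((EG ¬p) ∨ a)])| = |{q0, q5}| = 2.

2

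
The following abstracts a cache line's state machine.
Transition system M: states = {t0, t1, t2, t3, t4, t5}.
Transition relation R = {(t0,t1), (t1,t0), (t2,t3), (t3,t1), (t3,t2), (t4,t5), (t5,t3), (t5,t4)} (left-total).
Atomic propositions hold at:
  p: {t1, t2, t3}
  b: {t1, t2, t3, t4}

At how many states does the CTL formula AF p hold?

AF p: least fixpoint, start Z0 = {t1, t2, t3}, add states with every successor in Z. Z1 = {t0, t1, t2, t3}; fixed.
Sat(AF p) = {t0, t1, t2, t3}
|Sat(AF p)| = |{t0, t1, t2, t3}| = 4.

4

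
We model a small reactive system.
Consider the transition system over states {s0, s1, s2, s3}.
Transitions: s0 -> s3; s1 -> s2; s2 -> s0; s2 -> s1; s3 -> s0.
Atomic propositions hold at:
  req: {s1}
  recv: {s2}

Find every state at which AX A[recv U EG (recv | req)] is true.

{s1}

Sat(recv | req) = {s1, s2}
EG (recv | req): greatest fixpoint, start Z0 = {s1, s2}, keep only states in Sat with some successor in Z. Already a fixed point.
Sat(EG (recv | req)) = {s1, s2}
A[recv U EG (recv | req)]: least fixpoint, start Z0 = Sat(EG (recv | req)) = {s1, s2}, add states in Sat(recv) with every successor in Z. Already a fixed point.
Sat(A[recv U EG (recv | req)]) = {s1, s2}
Sat(AX A[recv U EG (recv | req)]) = {s : every successor in {s1, s2}} = {s1}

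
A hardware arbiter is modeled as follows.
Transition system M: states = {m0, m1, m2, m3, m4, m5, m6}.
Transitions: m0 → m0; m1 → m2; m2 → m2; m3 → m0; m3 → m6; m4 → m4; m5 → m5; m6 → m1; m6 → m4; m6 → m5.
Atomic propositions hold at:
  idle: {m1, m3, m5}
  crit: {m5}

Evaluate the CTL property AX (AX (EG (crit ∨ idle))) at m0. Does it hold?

No

Sat(crit ∨ idle) = {m1, m3, m5}
EG (crit ∨ idle): greatest fixpoint, start Z0 = {m1, m3, m5}, keep only states in Sat with some successor in Z. Z1 = {m5}; fixed.
Sat(EG (crit ∨ idle)) = {m5}
Sat(AX (EG (crit ∨ idle))) = {s : every successor in {m5}} = {m5}
Sat(AX (AX (EG (crit ∨ idle)))) = {s : every successor in {m5}} = {m5}
m0 ∉ Sat(AX (AX (EG (crit ∨ idle)))) = {m5}, so the formula does not hold at m0.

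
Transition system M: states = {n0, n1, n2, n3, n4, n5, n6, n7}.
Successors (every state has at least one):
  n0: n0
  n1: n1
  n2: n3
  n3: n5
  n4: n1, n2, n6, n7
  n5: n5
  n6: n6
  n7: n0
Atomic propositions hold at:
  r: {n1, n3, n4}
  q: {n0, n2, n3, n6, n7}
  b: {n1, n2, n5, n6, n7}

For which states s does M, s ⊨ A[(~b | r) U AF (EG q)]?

Sat(~b) = {n0, n3, n4}
Sat(~b | r) = {n0, n1, n3, n4}
EG q: greatest fixpoint, start Z0 = {n0, n2, n3, n6, n7}, keep only states in Sat with some successor in Z. Z1 = {n0, n2, n6, n7}; Z2 = {n0, n6, n7}; fixed.
Sat(EG q) = {n0, n6, n7}
AF (EG q): least fixpoint, start Z0 = {n0, n6, n7}, add states with every successor in Z. Already a fixed point.
Sat(AF (EG q)) = {n0, n6, n7}
A[(~b | r) U AF (EG q)]: least fixpoint, start Z0 = Sat(AF (EG q)) = {n0, n6, n7}, add states in Sat(~b | r) with every successor in Z. Already a fixed point.
Sat(A[(~b | r) U AF (EG q)]) = {n0, n6, n7}

{n0, n6, n7}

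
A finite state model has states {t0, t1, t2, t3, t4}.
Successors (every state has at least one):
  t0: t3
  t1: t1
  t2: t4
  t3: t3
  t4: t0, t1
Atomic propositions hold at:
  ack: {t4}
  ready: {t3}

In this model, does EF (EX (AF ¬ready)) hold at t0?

Sat(¬ready) = {t0, t1, t2, t4}
AF ¬ready: least fixpoint, start Z0 = {t0, t1, t2, t4}, add states with every successor in Z. Already a fixed point.
Sat(AF ¬ready) = {t0, t1, t2, t4}
Sat(EX (AF ¬ready)) = {s : some successor in {t0, t1, t2, t4}} = {t1, t2, t4}
EF (EX (AF ¬ready)): least fixpoint, start Z0 = {t1, t2, t4}, add states with some successor in Z. Already a fixed point.
Sat(EF (EX (AF ¬ready))) = {t1, t2, t4}
t0 ∉ Sat(EF (EX (AF ¬ready))) = {t1, t2, t4}, so the formula does not hold at t0.

No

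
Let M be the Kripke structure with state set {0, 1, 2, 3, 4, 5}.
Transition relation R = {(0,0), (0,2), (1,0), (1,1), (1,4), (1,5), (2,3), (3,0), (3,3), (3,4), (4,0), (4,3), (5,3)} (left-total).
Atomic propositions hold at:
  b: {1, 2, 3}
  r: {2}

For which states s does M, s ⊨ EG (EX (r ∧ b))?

{0}

Sat(r ∧ b) = {2}
Sat(EX (r ∧ b)) = {s : some successor in {2}} = {0}
EG (EX (r ∧ b)): greatest fixpoint, start Z0 = {0}, keep only states in Sat with some successor in Z. Already a fixed point.
Sat(EG (EX (r ∧ b))) = {0}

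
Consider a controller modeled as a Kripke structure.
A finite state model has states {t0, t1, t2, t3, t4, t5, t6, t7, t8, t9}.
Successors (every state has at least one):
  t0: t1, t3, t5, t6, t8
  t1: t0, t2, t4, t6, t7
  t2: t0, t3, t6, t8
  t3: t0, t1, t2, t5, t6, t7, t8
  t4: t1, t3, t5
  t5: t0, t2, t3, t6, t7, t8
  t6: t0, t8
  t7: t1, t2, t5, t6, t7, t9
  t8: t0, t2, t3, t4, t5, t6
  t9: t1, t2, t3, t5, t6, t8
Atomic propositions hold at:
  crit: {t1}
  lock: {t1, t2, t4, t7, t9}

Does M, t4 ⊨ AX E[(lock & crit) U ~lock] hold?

Yes

Sat(lock & crit) = {t1}
Sat(~lock) = {t0, t3, t5, t6, t8}
E[(lock & crit) U ~lock]: least fixpoint, start Z0 = Sat(~lock) = {t0, t3, t5, t6, t8}, add states in Sat(lock & crit) with some successor in Z. Z1 = {t0, t1, t3, t5, t6, t8}; fixed.
Sat(E[(lock & crit) U ~lock]) = {t0, t1, t3, t5, t6, t8}
Sat(AX E[(lock & crit) U ~lock]) = {s : every successor in {t0, t1, t3, t5, t6, t8}} = {t0, t2, t4, t6}
t4 ∈ Sat(AX E[(lock & crit) U ~lock]) = {t0, t2, t4, t6}, so the formula holds at t4.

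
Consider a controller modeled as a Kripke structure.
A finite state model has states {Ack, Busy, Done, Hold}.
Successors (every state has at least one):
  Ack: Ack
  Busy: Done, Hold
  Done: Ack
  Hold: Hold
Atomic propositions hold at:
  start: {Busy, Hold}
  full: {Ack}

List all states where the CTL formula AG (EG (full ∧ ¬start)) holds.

{Ack}

Sat(¬start) = {Ack, Done}
Sat(full ∧ ¬start) = {Ack}
EG (full ∧ ¬start): greatest fixpoint, start Z0 = {Ack}, keep only states in Sat with some successor in Z. Already a fixed point.
Sat(EG (full ∧ ¬start)) = {Ack}
AG (EG (full ∧ ¬start)): greatest fixpoint, start Z0 = {Ack}, keep only states in Sat with every successor in Z. Already a fixed point.
Sat(AG (EG (full ∧ ¬start))) = {Ack}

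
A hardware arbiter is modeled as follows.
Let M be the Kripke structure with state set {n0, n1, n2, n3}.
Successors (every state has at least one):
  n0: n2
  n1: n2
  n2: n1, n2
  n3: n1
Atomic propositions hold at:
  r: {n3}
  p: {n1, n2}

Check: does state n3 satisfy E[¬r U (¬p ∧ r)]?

Yes

Sat(¬r) = {n0, n1, n2}
Sat(¬p) = {n0, n3}
Sat(¬p ∧ r) = {n3}
E[¬r U (¬p ∧ r)]: least fixpoint, start Z0 = Sat((¬p ∧ r)) = {n3}, add states in Sat(¬r) with some successor in Z. Already a fixed point.
Sat(E[¬r U (¬p ∧ r)]) = {n3}
n3 ∈ Sat(E[¬r U (¬p ∧ r)]) = {n3}, so the formula holds at n3.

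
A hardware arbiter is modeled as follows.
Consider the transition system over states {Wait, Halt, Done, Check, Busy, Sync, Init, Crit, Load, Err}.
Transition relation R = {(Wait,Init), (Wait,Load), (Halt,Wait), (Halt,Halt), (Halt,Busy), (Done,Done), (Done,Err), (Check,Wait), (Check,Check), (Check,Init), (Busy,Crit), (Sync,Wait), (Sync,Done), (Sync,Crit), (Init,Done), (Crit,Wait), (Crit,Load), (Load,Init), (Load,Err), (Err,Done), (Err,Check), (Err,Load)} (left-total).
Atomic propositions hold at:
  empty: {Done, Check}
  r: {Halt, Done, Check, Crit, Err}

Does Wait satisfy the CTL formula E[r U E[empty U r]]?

E[empty U r]: least fixpoint, start Z0 = Sat(r) = {Halt, Done, Check, Crit, Err}, add states in Sat(empty) with some successor in Z. Already a fixed point.
Sat(E[empty U r]) = {Halt, Done, Check, Crit, Err}
E[r U E[empty U r]]: least fixpoint, start Z0 = Sat(E[empty U r]) = {Halt, Done, Check, Crit, Err}, add states in Sat(r) with some successor in Z. Already a fixed point.
Sat(E[r U E[empty U r]]) = {Halt, Done, Check, Crit, Err}
Wait ∉ Sat(E[r U E[empty U r]]) = {Halt, Done, Check, Crit, Err}, so the formula does not hold at Wait.

No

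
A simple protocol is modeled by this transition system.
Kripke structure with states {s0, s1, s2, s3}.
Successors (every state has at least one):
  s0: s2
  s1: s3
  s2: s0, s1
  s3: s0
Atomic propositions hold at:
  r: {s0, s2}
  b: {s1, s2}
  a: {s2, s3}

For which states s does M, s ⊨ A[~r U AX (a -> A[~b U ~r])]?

{s1, s2, s3}

Sat(~r) = {s1, s3}
Sat(~b) = {s0, s3}
A[~b U ~r]: least fixpoint, start Z0 = Sat(~r) = {s1, s3}, add states in Sat(~b) with every successor in Z. Already a fixed point.
Sat(A[~b U ~r]) = {s1, s3}
Sat(a -> A[~b U ~r]) = {s0, s1, s3}
Sat(AX (a -> A[~b U ~r])) = {s : every successor in {s0, s1, s3}} = {s1, s2, s3}
A[~r U AX (a -> A[~b U ~r])]: least fixpoint, start Z0 = Sat(AX (a -> A[~b U ~r])) = {s1, s2, s3}, add states in Sat(~r) with every successor in Z. Already a fixed point.
Sat(A[~r U AX (a -> A[~b U ~r])]) = {s1, s2, s3}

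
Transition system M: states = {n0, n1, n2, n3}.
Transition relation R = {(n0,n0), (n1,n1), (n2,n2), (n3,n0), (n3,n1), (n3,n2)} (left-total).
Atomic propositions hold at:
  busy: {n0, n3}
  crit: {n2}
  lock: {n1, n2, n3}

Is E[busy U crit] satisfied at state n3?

Yes

E[busy U crit]: least fixpoint, start Z0 = Sat(crit) = {n2}, add states in Sat(busy) with some successor in Z. Z1 = {n2, n3}; fixed.
Sat(E[busy U crit]) = {n2, n3}
n3 ∈ Sat(E[busy U crit]) = {n2, n3}, so the formula holds at n3.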